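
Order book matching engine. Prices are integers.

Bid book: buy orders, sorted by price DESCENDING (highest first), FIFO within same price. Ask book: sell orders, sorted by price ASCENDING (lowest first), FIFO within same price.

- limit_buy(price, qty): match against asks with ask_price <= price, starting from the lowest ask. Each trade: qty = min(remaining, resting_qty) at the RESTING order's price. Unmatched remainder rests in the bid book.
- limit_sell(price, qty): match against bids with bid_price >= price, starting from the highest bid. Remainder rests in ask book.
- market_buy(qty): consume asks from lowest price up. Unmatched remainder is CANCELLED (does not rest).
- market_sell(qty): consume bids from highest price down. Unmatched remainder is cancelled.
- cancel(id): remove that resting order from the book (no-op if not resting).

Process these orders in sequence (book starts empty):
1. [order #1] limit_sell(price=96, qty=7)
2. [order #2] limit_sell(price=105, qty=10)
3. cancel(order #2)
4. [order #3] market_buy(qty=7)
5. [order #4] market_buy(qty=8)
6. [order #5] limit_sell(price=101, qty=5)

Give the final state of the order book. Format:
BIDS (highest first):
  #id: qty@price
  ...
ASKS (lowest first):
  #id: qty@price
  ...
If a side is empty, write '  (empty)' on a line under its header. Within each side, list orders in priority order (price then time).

Answer: BIDS (highest first):
  (empty)
ASKS (lowest first):
  #5: 5@101

Derivation:
After op 1 [order #1] limit_sell(price=96, qty=7): fills=none; bids=[-] asks=[#1:7@96]
After op 2 [order #2] limit_sell(price=105, qty=10): fills=none; bids=[-] asks=[#1:7@96 #2:10@105]
After op 3 cancel(order #2): fills=none; bids=[-] asks=[#1:7@96]
After op 4 [order #3] market_buy(qty=7): fills=#3x#1:7@96; bids=[-] asks=[-]
After op 5 [order #4] market_buy(qty=8): fills=none; bids=[-] asks=[-]
After op 6 [order #5] limit_sell(price=101, qty=5): fills=none; bids=[-] asks=[#5:5@101]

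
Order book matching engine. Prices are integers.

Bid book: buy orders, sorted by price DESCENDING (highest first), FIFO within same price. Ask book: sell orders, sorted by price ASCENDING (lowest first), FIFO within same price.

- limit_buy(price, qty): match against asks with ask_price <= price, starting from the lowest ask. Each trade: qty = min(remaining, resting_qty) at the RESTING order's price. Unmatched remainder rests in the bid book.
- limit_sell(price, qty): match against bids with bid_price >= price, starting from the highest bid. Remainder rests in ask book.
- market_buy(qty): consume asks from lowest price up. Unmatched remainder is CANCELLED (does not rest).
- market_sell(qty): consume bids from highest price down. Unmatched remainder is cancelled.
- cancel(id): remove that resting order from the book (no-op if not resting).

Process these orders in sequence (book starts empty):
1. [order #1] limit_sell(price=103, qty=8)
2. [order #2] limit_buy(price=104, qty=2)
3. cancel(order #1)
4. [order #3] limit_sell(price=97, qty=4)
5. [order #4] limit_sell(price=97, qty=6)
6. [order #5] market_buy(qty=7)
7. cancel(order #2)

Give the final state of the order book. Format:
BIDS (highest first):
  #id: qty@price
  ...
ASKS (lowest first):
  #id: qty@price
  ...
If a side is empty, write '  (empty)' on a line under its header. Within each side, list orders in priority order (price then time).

After op 1 [order #1] limit_sell(price=103, qty=8): fills=none; bids=[-] asks=[#1:8@103]
After op 2 [order #2] limit_buy(price=104, qty=2): fills=#2x#1:2@103; bids=[-] asks=[#1:6@103]
After op 3 cancel(order #1): fills=none; bids=[-] asks=[-]
After op 4 [order #3] limit_sell(price=97, qty=4): fills=none; bids=[-] asks=[#3:4@97]
After op 5 [order #4] limit_sell(price=97, qty=6): fills=none; bids=[-] asks=[#3:4@97 #4:6@97]
After op 6 [order #5] market_buy(qty=7): fills=#5x#3:4@97 #5x#4:3@97; bids=[-] asks=[#4:3@97]
After op 7 cancel(order #2): fills=none; bids=[-] asks=[#4:3@97]

Answer: BIDS (highest first):
  (empty)
ASKS (lowest first):
  #4: 3@97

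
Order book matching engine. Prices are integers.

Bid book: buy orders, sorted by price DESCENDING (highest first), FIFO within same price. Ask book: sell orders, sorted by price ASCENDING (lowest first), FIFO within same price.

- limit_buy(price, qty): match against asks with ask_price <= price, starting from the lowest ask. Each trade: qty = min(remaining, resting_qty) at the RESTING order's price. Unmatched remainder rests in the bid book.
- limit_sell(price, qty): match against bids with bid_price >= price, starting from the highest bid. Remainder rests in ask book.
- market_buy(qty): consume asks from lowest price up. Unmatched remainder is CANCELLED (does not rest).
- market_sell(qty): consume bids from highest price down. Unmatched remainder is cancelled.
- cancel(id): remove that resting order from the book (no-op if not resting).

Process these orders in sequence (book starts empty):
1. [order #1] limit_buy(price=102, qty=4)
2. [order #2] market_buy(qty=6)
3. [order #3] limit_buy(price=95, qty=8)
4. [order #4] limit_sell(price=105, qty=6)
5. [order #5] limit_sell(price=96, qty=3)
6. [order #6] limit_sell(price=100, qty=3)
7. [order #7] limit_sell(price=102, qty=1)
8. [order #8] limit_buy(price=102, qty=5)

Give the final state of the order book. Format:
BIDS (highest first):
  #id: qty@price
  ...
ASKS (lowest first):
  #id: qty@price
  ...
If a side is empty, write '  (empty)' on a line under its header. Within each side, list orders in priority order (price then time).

Answer: BIDS (highest first):
  #8: 2@102
  #3: 8@95
ASKS (lowest first):
  #4: 6@105

Derivation:
After op 1 [order #1] limit_buy(price=102, qty=4): fills=none; bids=[#1:4@102] asks=[-]
After op 2 [order #2] market_buy(qty=6): fills=none; bids=[#1:4@102] asks=[-]
After op 3 [order #3] limit_buy(price=95, qty=8): fills=none; bids=[#1:4@102 #3:8@95] asks=[-]
After op 4 [order #4] limit_sell(price=105, qty=6): fills=none; bids=[#1:4@102 #3:8@95] asks=[#4:6@105]
After op 5 [order #5] limit_sell(price=96, qty=3): fills=#1x#5:3@102; bids=[#1:1@102 #3:8@95] asks=[#4:6@105]
After op 6 [order #6] limit_sell(price=100, qty=3): fills=#1x#6:1@102; bids=[#3:8@95] asks=[#6:2@100 #4:6@105]
After op 7 [order #7] limit_sell(price=102, qty=1): fills=none; bids=[#3:8@95] asks=[#6:2@100 #7:1@102 #4:6@105]
After op 8 [order #8] limit_buy(price=102, qty=5): fills=#8x#6:2@100 #8x#7:1@102; bids=[#8:2@102 #3:8@95] asks=[#4:6@105]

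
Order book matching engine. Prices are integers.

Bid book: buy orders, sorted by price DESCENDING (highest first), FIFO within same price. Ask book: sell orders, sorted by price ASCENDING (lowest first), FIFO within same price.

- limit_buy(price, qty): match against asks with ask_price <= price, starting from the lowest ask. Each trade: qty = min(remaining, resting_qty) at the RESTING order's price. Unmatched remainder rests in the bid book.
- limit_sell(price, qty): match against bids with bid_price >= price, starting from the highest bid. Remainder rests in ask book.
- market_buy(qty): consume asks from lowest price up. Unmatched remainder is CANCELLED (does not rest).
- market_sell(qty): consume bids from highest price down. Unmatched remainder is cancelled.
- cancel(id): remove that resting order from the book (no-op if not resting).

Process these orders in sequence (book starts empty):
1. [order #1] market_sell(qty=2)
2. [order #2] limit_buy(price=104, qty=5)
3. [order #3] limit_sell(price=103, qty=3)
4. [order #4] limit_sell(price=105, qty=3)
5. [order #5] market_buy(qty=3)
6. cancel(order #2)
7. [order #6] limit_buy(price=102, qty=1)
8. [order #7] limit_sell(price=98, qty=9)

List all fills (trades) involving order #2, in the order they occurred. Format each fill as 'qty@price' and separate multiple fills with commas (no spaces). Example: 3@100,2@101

Answer: 3@104

Derivation:
After op 1 [order #1] market_sell(qty=2): fills=none; bids=[-] asks=[-]
After op 2 [order #2] limit_buy(price=104, qty=5): fills=none; bids=[#2:5@104] asks=[-]
After op 3 [order #3] limit_sell(price=103, qty=3): fills=#2x#3:3@104; bids=[#2:2@104] asks=[-]
After op 4 [order #4] limit_sell(price=105, qty=3): fills=none; bids=[#2:2@104] asks=[#4:3@105]
After op 5 [order #5] market_buy(qty=3): fills=#5x#4:3@105; bids=[#2:2@104] asks=[-]
After op 6 cancel(order #2): fills=none; bids=[-] asks=[-]
After op 7 [order #6] limit_buy(price=102, qty=1): fills=none; bids=[#6:1@102] asks=[-]
After op 8 [order #7] limit_sell(price=98, qty=9): fills=#6x#7:1@102; bids=[-] asks=[#7:8@98]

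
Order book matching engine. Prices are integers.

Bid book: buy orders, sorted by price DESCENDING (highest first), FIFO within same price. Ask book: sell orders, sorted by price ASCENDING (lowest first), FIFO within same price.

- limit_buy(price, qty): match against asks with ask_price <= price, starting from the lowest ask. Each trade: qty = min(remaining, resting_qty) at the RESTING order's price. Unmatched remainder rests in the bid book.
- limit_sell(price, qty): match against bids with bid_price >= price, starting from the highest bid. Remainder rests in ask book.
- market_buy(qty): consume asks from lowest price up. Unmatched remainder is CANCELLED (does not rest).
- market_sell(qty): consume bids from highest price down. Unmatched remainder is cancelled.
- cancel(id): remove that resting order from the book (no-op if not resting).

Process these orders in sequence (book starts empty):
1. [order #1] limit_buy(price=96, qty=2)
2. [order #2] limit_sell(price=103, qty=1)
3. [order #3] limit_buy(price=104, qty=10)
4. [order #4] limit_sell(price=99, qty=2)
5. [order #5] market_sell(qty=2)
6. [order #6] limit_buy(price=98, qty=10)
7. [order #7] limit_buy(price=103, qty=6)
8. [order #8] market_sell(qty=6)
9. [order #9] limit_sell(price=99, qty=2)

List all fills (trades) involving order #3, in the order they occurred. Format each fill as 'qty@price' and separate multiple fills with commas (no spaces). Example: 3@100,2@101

Answer: 1@103,2@104,2@104,5@104

Derivation:
After op 1 [order #1] limit_buy(price=96, qty=2): fills=none; bids=[#1:2@96] asks=[-]
After op 2 [order #2] limit_sell(price=103, qty=1): fills=none; bids=[#1:2@96] asks=[#2:1@103]
After op 3 [order #3] limit_buy(price=104, qty=10): fills=#3x#2:1@103; bids=[#3:9@104 #1:2@96] asks=[-]
After op 4 [order #4] limit_sell(price=99, qty=2): fills=#3x#4:2@104; bids=[#3:7@104 #1:2@96] asks=[-]
After op 5 [order #5] market_sell(qty=2): fills=#3x#5:2@104; bids=[#3:5@104 #1:2@96] asks=[-]
After op 6 [order #6] limit_buy(price=98, qty=10): fills=none; bids=[#3:5@104 #6:10@98 #1:2@96] asks=[-]
After op 7 [order #7] limit_buy(price=103, qty=6): fills=none; bids=[#3:5@104 #7:6@103 #6:10@98 #1:2@96] asks=[-]
After op 8 [order #8] market_sell(qty=6): fills=#3x#8:5@104 #7x#8:1@103; bids=[#7:5@103 #6:10@98 #1:2@96] asks=[-]
After op 9 [order #9] limit_sell(price=99, qty=2): fills=#7x#9:2@103; bids=[#7:3@103 #6:10@98 #1:2@96] asks=[-]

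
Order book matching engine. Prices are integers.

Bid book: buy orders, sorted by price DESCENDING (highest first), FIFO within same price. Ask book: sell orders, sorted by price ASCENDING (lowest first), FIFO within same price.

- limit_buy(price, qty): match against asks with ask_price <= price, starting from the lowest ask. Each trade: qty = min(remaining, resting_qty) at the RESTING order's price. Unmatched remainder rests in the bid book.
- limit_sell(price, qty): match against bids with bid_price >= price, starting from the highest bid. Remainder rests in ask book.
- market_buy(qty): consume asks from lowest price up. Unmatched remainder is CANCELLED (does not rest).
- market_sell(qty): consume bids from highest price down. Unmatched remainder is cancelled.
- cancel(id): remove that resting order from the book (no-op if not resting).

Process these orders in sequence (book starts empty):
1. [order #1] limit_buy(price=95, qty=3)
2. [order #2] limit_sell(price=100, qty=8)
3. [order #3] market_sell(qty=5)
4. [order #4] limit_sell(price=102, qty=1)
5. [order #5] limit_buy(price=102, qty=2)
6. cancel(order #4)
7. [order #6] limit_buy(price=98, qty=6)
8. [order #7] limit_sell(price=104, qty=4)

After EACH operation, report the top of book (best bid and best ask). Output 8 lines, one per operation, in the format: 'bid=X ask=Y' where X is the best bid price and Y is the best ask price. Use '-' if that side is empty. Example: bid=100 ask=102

After op 1 [order #1] limit_buy(price=95, qty=3): fills=none; bids=[#1:3@95] asks=[-]
After op 2 [order #2] limit_sell(price=100, qty=8): fills=none; bids=[#1:3@95] asks=[#2:8@100]
After op 3 [order #3] market_sell(qty=5): fills=#1x#3:3@95; bids=[-] asks=[#2:8@100]
After op 4 [order #4] limit_sell(price=102, qty=1): fills=none; bids=[-] asks=[#2:8@100 #4:1@102]
After op 5 [order #5] limit_buy(price=102, qty=2): fills=#5x#2:2@100; bids=[-] asks=[#2:6@100 #4:1@102]
After op 6 cancel(order #4): fills=none; bids=[-] asks=[#2:6@100]
After op 7 [order #6] limit_buy(price=98, qty=6): fills=none; bids=[#6:6@98] asks=[#2:6@100]
After op 8 [order #7] limit_sell(price=104, qty=4): fills=none; bids=[#6:6@98] asks=[#2:6@100 #7:4@104]

Answer: bid=95 ask=-
bid=95 ask=100
bid=- ask=100
bid=- ask=100
bid=- ask=100
bid=- ask=100
bid=98 ask=100
bid=98 ask=100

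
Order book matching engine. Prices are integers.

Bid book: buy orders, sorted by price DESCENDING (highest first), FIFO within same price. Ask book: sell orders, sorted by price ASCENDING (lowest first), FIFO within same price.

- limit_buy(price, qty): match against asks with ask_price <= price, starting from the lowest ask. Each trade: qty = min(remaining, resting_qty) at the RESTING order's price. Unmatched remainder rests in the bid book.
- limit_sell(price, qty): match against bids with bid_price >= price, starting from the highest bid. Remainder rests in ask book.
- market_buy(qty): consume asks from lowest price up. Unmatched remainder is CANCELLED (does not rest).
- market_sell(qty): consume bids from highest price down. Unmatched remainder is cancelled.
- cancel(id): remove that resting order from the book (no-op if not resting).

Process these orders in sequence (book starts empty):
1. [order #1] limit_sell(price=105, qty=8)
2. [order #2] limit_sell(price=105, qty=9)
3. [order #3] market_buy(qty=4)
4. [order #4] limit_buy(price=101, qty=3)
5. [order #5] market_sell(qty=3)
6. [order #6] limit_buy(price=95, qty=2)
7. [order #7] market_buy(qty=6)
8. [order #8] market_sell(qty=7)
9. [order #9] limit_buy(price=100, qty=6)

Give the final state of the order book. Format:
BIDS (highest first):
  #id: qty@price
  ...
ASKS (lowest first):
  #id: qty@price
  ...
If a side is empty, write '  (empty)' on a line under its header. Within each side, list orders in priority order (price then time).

Answer: BIDS (highest first):
  #9: 6@100
ASKS (lowest first):
  #2: 7@105

Derivation:
After op 1 [order #1] limit_sell(price=105, qty=8): fills=none; bids=[-] asks=[#1:8@105]
After op 2 [order #2] limit_sell(price=105, qty=9): fills=none; bids=[-] asks=[#1:8@105 #2:9@105]
After op 3 [order #3] market_buy(qty=4): fills=#3x#1:4@105; bids=[-] asks=[#1:4@105 #2:9@105]
After op 4 [order #4] limit_buy(price=101, qty=3): fills=none; bids=[#4:3@101] asks=[#1:4@105 #2:9@105]
After op 5 [order #5] market_sell(qty=3): fills=#4x#5:3@101; bids=[-] asks=[#1:4@105 #2:9@105]
After op 6 [order #6] limit_buy(price=95, qty=2): fills=none; bids=[#6:2@95] asks=[#1:4@105 #2:9@105]
After op 7 [order #7] market_buy(qty=6): fills=#7x#1:4@105 #7x#2:2@105; bids=[#6:2@95] asks=[#2:7@105]
After op 8 [order #8] market_sell(qty=7): fills=#6x#8:2@95; bids=[-] asks=[#2:7@105]
After op 9 [order #9] limit_buy(price=100, qty=6): fills=none; bids=[#9:6@100] asks=[#2:7@105]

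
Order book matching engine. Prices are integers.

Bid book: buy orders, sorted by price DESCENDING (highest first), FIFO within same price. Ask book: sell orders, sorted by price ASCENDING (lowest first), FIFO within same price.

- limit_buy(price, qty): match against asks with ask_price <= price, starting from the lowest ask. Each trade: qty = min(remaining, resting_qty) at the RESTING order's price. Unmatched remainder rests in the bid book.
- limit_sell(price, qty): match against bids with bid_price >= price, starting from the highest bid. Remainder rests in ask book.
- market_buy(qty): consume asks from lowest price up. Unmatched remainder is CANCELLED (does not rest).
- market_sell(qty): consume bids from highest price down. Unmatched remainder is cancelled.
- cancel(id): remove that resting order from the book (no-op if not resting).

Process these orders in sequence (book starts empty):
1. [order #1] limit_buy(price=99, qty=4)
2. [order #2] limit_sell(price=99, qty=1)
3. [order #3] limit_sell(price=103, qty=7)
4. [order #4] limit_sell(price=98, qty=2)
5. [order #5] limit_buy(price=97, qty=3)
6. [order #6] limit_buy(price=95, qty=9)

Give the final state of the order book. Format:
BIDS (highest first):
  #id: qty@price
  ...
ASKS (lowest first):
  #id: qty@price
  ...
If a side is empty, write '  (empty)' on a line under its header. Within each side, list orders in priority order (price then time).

After op 1 [order #1] limit_buy(price=99, qty=4): fills=none; bids=[#1:4@99] asks=[-]
After op 2 [order #2] limit_sell(price=99, qty=1): fills=#1x#2:1@99; bids=[#1:3@99] asks=[-]
After op 3 [order #3] limit_sell(price=103, qty=7): fills=none; bids=[#1:3@99] asks=[#3:7@103]
After op 4 [order #4] limit_sell(price=98, qty=2): fills=#1x#4:2@99; bids=[#1:1@99] asks=[#3:7@103]
After op 5 [order #5] limit_buy(price=97, qty=3): fills=none; bids=[#1:1@99 #5:3@97] asks=[#3:7@103]
After op 6 [order #6] limit_buy(price=95, qty=9): fills=none; bids=[#1:1@99 #5:3@97 #6:9@95] asks=[#3:7@103]

Answer: BIDS (highest first):
  #1: 1@99
  #5: 3@97
  #6: 9@95
ASKS (lowest first):
  #3: 7@103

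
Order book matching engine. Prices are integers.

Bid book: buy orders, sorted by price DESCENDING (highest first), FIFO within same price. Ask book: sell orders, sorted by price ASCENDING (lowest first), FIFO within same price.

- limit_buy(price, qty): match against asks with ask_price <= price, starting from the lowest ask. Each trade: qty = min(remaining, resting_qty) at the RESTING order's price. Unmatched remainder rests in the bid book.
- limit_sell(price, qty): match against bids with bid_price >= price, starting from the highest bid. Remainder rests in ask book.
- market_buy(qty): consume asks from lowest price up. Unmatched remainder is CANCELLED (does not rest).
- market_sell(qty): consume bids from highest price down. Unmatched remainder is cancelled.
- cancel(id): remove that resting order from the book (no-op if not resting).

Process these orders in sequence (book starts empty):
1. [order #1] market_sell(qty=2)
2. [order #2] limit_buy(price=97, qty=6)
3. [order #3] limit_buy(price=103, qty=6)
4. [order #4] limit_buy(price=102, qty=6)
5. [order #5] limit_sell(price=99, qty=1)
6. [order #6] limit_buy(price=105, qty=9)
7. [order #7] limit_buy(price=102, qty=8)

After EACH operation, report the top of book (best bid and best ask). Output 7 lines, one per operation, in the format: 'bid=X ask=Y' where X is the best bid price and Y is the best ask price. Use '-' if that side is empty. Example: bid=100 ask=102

After op 1 [order #1] market_sell(qty=2): fills=none; bids=[-] asks=[-]
After op 2 [order #2] limit_buy(price=97, qty=6): fills=none; bids=[#2:6@97] asks=[-]
After op 3 [order #3] limit_buy(price=103, qty=6): fills=none; bids=[#3:6@103 #2:6@97] asks=[-]
After op 4 [order #4] limit_buy(price=102, qty=6): fills=none; bids=[#3:6@103 #4:6@102 #2:6@97] asks=[-]
After op 5 [order #5] limit_sell(price=99, qty=1): fills=#3x#5:1@103; bids=[#3:5@103 #4:6@102 #2:6@97] asks=[-]
After op 6 [order #6] limit_buy(price=105, qty=9): fills=none; bids=[#6:9@105 #3:5@103 #4:6@102 #2:6@97] asks=[-]
After op 7 [order #7] limit_buy(price=102, qty=8): fills=none; bids=[#6:9@105 #3:5@103 #4:6@102 #7:8@102 #2:6@97] asks=[-]

Answer: bid=- ask=-
bid=97 ask=-
bid=103 ask=-
bid=103 ask=-
bid=103 ask=-
bid=105 ask=-
bid=105 ask=-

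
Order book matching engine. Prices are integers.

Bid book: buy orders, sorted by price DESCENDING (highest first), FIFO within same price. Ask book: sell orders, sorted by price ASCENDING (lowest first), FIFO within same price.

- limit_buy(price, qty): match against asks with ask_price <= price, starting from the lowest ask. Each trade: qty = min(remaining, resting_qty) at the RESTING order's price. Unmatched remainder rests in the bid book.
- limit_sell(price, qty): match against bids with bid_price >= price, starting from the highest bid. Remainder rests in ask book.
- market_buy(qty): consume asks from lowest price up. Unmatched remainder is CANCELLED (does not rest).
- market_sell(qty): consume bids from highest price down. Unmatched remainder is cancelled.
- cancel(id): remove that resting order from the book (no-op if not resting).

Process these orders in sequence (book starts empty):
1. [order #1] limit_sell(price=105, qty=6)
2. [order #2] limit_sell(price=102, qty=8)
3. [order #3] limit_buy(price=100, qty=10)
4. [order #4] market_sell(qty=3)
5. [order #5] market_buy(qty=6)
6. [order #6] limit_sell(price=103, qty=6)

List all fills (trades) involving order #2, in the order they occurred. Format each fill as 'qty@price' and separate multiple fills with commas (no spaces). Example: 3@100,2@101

After op 1 [order #1] limit_sell(price=105, qty=6): fills=none; bids=[-] asks=[#1:6@105]
After op 2 [order #2] limit_sell(price=102, qty=8): fills=none; bids=[-] asks=[#2:8@102 #1:6@105]
After op 3 [order #3] limit_buy(price=100, qty=10): fills=none; bids=[#3:10@100] asks=[#2:8@102 #1:6@105]
After op 4 [order #4] market_sell(qty=3): fills=#3x#4:3@100; bids=[#3:7@100] asks=[#2:8@102 #1:6@105]
After op 5 [order #5] market_buy(qty=6): fills=#5x#2:6@102; bids=[#3:7@100] asks=[#2:2@102 #1:6@105]
After op 6 [order #6] limit_sell(price=103, qty=6): fills=none; bids=[#3:7@100] asks=[#2:2@102 #6:6@103 #1:6@105]

Answer: 6@102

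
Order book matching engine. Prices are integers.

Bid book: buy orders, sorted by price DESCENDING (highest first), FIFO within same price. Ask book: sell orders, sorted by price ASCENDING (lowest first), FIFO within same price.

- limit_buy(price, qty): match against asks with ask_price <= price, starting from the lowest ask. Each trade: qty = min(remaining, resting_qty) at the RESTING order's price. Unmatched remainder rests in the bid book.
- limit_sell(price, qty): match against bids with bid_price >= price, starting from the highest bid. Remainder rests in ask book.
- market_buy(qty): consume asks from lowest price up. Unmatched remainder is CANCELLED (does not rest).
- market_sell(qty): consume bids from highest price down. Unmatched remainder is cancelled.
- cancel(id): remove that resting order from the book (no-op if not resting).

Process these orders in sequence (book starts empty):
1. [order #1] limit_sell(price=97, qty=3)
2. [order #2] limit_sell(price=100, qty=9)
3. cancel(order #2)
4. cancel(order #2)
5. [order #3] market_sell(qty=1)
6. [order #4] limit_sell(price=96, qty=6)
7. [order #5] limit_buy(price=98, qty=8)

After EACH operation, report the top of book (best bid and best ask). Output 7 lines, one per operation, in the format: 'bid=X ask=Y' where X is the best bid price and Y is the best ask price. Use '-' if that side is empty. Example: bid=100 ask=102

After op 1 [order #1] limit_sell(price=97, qty=3): fills=none; bids=[-] asks=[#1:3@97]
After op 2 [order #2] limit_sell(price=100, qty=9): fills=none; bids=[-] asks=[#1:3@97 #2:9@100]
After op 3 cancel(order #2): fills=none; bids=[-] asks=[#1:3@97]
After op 4 cancel(order #2): fills=none; bids=[-] asks=[#1:3@97]
After op 5 [order #3] market_sell(qty=1): fills=none; bids=[-] asks=[#1:3@97]
After op 6 [order #4] limit_sell(price=96, qty=6): fills=none; bids=[-] asks=[#4:6@96 #1:3@97]
After op 7 [order #5] limit_buy(price=98, qty=8): fills=#5x#4:6@96 #5x#1:2@97; bids=[-] asks=[#1:1@97]

Answer: bid=- ask=97
bid=- ask=97
bid=- ask=97
bid=- ask=97
bid=- ask=97
bid=- ask=96
bid=- ask=97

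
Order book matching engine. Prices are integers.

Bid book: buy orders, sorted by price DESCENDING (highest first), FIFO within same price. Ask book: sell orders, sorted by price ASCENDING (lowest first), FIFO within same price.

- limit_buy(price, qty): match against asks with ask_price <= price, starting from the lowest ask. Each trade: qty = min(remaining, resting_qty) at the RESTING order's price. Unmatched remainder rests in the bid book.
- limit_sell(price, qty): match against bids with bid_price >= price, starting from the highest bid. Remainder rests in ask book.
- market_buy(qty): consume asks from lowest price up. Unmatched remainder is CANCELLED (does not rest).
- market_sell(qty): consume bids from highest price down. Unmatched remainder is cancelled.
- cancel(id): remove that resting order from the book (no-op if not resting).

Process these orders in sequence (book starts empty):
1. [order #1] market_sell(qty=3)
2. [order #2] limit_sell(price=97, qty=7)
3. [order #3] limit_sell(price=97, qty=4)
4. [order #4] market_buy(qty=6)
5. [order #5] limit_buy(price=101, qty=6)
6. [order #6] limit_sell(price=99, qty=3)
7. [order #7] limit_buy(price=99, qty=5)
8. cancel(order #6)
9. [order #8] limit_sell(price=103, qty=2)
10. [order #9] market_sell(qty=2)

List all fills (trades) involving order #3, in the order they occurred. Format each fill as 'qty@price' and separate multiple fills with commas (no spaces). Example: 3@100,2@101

Answer: 4@97

Derivation:
After op 1 [order #1] market_sell(qty=3): fills=none; bids=[-] asks=[-]
After op 2 [order #2] limit_sell(price=97, qty=7): fills=none; bids=[-] asks=[#2:7@97]
After op 3 [order #3] limit_sell(price=97, qty=4): fills=none; bids=[-] asks=[#2:7@97 #3:4@97]
After op 4 [order #4] market_buy(qty=6): fills=#4x#2:6@97; bids=[-] asks=[#2:1@97 #3:4@97]
After op 5 [order #5] limit_buy(price=101, qty=6): fills=#5x#2:1@97 #5x#3:4@97; bids=[#5:1@101] asks=[-]
After op 6 [order #6] limit_sell(price=99, qty=3): fills=#5x#6:1@101; bids=[-] asks=[#6:2@99]
After op 7 [order #7] limit_buy(price=99, qty=5): fills=#7x#6:2@99; bids=[#7:3@99] asks=[-]
After op 8 cancel(order #6): fills=none; bids=[#7:3@99] asks=[-]
After op 9 [order #8] limit_sell(price=103, qty=2): fills=none; bids=[#7:3@99] asks=[#8:2@103]
After op 10 [order #9] market_sell(qty=2): fills=#7x#9:2@99; bids=[#7:1@99] asks=[#8:2@103]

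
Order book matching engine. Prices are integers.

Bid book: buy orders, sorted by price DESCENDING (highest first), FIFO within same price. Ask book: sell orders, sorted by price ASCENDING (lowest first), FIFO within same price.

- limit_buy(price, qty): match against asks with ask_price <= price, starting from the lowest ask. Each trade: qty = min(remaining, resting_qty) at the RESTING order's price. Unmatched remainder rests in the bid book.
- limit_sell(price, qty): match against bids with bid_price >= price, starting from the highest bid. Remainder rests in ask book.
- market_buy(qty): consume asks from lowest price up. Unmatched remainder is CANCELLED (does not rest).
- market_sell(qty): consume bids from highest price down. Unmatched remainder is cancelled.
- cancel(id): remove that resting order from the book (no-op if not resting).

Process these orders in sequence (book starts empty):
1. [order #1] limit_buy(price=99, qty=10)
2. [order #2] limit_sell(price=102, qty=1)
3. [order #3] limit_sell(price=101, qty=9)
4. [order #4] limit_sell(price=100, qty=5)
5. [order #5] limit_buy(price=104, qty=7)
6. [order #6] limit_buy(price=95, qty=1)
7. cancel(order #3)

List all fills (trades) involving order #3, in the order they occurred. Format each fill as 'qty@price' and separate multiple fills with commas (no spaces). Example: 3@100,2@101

After op 1 [order #1] limit_buy(price=99, qty=10): fills=none; bids=[#1:10@99] asks=[-]
After op 2 [order #2] limit_sell(price=102, qty=1): fills=none; bids=[#1:10@99] asks=[#2:1@102]
After op 3 [order #3] limit_sell(price=101, qty=9): fills=none; bids=[#1:10@99] asks=[#3:9@101 #2:1@102]
After op 4 [order #4] limit_sell(price=100, qty=5): fills=none; bids=[#1:10@99] asks=[#4:5@100 #3:9@101 #2:1@102]
After op 5 [order #5] limit_buy(price=104, qty=7): fills=#5x#4:5@100 #5x#3:2@101; bids=[#1:10@99] asks=[#3:7@101 #2:1@102]
After op 6 [order #6] limit_buy(price=95, qty=1): fills=none; bids=[#1:10@99 #6:1@95] asks=[#3:7@101 #2:1@102]
After op 7 cancel(order #3): fills=none; bids=[#1:10@99 #6:1@95] asks=[#2:1@102]

Answer: 2@101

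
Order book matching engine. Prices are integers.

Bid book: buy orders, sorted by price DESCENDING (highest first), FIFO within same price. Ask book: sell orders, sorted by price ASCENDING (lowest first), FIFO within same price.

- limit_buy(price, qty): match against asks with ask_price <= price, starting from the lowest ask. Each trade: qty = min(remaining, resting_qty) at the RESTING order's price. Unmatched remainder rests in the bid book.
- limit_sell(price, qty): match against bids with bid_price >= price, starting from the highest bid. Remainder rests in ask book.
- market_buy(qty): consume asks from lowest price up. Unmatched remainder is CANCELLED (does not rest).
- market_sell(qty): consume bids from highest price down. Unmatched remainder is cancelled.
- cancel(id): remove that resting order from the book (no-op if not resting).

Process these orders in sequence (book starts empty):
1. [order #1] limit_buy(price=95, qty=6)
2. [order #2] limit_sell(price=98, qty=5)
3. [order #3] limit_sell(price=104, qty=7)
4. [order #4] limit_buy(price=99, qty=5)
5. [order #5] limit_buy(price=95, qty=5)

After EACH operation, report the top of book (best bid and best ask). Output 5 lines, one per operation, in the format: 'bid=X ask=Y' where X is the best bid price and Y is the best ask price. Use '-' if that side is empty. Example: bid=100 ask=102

Answer: bid=95 ask=-
bid=95 ask=98
bid=95 ask=98
bid=95 ask=104
bid=95 ask=104

Derivation:
After op 1 [order #1] limit_buy(price=95, qty=6): fills=none; bids=[#1:6@95] asks=[-]
After op 2 [order #2] limit_sell(price=98, qty=5): fills=none; bids=[#1:6@95] asks=[#2:5@98]
After op 3 [order #3] limit_sell(price=104, qty=7): fills=none; bids=[#1:6@95] asks=[#2:5@98 #3:7@104]
After op 4 [order #4] limit_buy(price=99, qty=5): fills=#4x#2:5@98; bids=[#1:6@95] asks=[#3:7@104]
After op 5 [order #5] limit_buy(price=95, qty=5): fills=none; bids=[#1:6@95 #5:5@95] asks=[#3:7@104]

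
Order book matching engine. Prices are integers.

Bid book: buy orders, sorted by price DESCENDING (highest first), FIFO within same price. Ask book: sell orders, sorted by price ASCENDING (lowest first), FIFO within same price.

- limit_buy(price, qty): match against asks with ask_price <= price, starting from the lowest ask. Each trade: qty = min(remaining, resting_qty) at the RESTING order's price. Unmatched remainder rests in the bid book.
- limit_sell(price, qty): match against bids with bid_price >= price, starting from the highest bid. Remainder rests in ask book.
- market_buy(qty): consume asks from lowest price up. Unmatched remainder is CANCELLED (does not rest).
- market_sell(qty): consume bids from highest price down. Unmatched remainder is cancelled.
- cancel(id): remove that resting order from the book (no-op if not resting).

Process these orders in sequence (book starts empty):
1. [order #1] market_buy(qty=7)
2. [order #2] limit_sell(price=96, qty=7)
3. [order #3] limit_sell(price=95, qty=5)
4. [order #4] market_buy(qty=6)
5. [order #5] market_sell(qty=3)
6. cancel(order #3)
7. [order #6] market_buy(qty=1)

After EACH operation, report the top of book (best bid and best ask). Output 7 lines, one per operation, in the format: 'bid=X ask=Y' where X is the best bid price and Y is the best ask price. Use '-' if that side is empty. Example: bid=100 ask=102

After op 1 [order #1] market_buy(qty=7): fills=none; bids=[-] asks=[-]
After op 2 [order #2] limit_sell(price=96, qty=7): fills=none; bids=[-] asks=[#2:7@96]
After op 3 [order #3] limit_sell(price=95, qty=5): fills=none; bids=[-] asks=[#3:5@95 #2:7@96]
After op 4 [order #4] market_buy(qty=6): fills=#4x#3:5@95 #4x#2:1@96; bids=[-] asks=[#2:6@96]
After op 5 [order #5] market_sell(qty=3): fills=none; bids=[-] asks=[#2:6@96]
After op 6 cancel(order #3): fills=none; bids=[-] asks=[#2:6@96]
After op 7 [order #6] market_buy(qty=1): fills=#6x#2:1@96; bids=[-] asks=[#2:5@96]

Answer: bid=- ask=-
bid=- ask=96
bid=- ask=95
bid=- ask=96
bid=- ask=96
bid=- ask=96
bid=- ask=96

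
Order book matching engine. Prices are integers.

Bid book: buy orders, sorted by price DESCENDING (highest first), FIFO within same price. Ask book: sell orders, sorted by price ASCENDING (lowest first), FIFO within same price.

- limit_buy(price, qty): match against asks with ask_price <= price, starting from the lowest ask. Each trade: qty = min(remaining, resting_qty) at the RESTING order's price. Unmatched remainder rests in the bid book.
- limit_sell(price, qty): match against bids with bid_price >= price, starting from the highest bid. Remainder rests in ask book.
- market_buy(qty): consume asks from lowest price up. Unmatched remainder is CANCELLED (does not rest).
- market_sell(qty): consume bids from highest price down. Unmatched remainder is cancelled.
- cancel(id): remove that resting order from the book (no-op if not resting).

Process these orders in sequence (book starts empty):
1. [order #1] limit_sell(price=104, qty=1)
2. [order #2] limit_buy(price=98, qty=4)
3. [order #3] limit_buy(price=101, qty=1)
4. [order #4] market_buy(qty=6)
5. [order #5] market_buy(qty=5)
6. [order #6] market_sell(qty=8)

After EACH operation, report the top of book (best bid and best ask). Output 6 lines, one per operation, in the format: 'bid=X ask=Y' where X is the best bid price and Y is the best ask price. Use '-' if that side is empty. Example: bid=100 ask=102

After op 1 [order #1] limit_sell(price=104, qty=1): fills=none; bids=[-] asks=[#1:1@104]
After op 2 [order #2] limit_buy(price=98, qty=4): fills=none; bids=[#2:4@98] asks=[#1:1@104]
After op 3 [order #3] limit_buy(price=101, qty=1): fills=none; bids=[#3:1@101 #2:4@98] asks=[#1:1@104]
After op 4 [order #4] market_buy(qty=6): fills=#4x#1:1@104; bids=[#3:1@101 #2:4@98] asks=[-]
After op 5 [order #5] market_buy(qty=5): fills=none; bids=[#3:1@101 #2:4@98] asks=[-]
After op 6 [order #6] market_sell(qty=8): fills=#3x#6:1@101 #2x#6:4@98; bids=[-] asks=[-]

Answer: bid=- ask=104
bid=98 ask=104
bid=101 ask=104
bid=101 ask=-
bid=101 ask=-
bid=- ask=-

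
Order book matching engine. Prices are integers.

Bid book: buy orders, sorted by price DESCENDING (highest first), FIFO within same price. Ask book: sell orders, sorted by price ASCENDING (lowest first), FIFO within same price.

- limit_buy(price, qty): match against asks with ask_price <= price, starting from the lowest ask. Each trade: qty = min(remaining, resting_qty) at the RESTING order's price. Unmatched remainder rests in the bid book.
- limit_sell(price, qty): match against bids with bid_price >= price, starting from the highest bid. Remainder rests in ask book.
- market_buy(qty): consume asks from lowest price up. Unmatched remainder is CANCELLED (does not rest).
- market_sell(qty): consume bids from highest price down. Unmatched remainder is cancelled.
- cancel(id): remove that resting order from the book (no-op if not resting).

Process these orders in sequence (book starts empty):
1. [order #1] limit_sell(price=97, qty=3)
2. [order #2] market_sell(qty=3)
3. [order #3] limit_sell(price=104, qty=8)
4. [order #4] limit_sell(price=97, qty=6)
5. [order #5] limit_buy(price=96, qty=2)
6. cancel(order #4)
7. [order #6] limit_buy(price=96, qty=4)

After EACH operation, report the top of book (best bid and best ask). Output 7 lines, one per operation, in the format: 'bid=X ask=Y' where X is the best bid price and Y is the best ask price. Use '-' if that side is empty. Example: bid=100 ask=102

After op 1 [order #1] limit_sell(price=97, qty=3): fills=none; bids=[-] asks=[#1:3@97]
After op 2 [order #2] market_sell(qty=3): fills=none; bids=[-] asks=[#1:3@97]
After op 3 [order #3] limit_sell(price=104, qty=8): fills=none; bids=[-] asks=[#1:3@97 #3:8@104]
After op 4 [order #4] limit_sell(price=97, qty=6): fills=none; bids=[-] asks=[#1:3@97 #4:6@97 #3:8@104]
After op 5 [order #5] limit_buy(price=96, qty=2): fills=none; bids=[#5:2@96] asks=[#1:3@97 #4:6@97 #3:8@104]
After op 6 cancel(order #4): fills=none; bids=[#5:2@96] asks=[#1:3@97 #3:8@104]
After op 7 [order #6] limit_buy(price=96, qty=4): fills=none; bids=[#5:2@96 #6:4@96] asks=[#1:3@97 #3:8@104]

Answer: bid=- ask=97
bid=- ask=97
bid=- ask=97
bid=- ask=97
bid=96 ask=97
bid=96 ask=97
bid=96 ask=97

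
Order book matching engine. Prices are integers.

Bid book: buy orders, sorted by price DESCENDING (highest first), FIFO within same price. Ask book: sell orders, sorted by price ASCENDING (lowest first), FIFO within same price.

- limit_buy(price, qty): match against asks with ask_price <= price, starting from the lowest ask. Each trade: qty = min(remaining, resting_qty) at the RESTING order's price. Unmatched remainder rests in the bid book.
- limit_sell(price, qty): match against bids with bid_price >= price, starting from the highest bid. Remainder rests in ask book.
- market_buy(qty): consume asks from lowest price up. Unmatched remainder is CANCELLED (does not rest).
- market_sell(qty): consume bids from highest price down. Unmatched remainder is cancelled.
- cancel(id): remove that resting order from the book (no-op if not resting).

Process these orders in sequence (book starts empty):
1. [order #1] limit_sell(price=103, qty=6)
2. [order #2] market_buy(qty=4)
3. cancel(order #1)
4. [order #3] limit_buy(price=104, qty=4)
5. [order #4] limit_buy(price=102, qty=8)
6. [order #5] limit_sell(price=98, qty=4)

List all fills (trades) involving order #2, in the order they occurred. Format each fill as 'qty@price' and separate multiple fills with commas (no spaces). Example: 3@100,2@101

After op 1 [order #1] limit_sell(price=103, qty=6): fills=none; bids=[-] asks=[#1:6@103]
After op 2 [order #2] market_buy(qty=4): fills=#2x#1:4@103; bids=[-] asks=[#1:2@103]
After op 3 cancel(order #1): fills=none; bids=[-] asks=[-]
After op 4 [order #3] limit_buy(price=104, qty=4): fills=none; bids=[#3:4@104] asks=[-]
After op 5 [order #4] limit_buy(price=102, qty=8): fills=none; bids=[#3:4@104 #4:8@102] asks=[-]
After op 6 [order #5] limit_sell(price=98, qty=4): fills=#3x#5:4@104; bids=[#4:8@102] asks=[-]

Answer: 4@103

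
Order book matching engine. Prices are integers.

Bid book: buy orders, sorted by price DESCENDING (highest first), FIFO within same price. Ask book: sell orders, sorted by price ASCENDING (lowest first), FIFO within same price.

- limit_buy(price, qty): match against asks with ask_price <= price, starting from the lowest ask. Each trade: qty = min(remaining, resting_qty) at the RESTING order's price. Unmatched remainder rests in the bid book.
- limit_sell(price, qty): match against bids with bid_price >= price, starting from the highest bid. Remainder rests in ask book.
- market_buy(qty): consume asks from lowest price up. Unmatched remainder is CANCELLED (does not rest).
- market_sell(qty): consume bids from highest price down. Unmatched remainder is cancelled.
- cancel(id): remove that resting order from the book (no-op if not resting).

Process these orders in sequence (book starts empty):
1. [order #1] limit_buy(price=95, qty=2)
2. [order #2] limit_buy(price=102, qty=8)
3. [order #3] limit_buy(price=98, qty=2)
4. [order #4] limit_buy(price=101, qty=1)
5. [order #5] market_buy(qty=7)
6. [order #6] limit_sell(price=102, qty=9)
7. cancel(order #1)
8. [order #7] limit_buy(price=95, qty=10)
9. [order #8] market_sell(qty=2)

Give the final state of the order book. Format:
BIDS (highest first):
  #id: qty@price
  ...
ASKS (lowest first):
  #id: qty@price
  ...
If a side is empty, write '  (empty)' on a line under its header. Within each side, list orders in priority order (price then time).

After op 1 [order #1] limit_buy(price=95, qty=2): fills=none; bids=[#1:2@95] asks=[-]
After op 2 [order #2] limit_buy(price=102, qty=8): fills=none; bids=[#2:8@102 #1:2@95] asks=[-]
After op 3 [order #3] limit_buy(price=98, qty=2): fills=none; bids=[#2:8@102 #3:2@98 #1:2@95] asks=[-]
After op 4 [order #4] limit_buy(price=101, qty=1): fills=none; bids=[#2:8@102 #4:1@101 #3:2@98 #1:2@95] asks=[-]
After op 5 [order #5] market_buy(qty=7): fills=none; bids=[#2:8@102 #4:1@101 #3:2@98 #1:2@95] asks=[-]
After op 6 [order #6] limit_sell(price=102, qty=9): fills=#2x#6:8@102; bids=[#4:1@101 #3:2@98 #1:2@95] asks=[#6:1@102]
After op 7 cancel(order #1): fills=none; bids=[#4:1@101 #3:2@98] asks=[#6:1@102]
After op 8 [order #7] limit_buy(price=95, qty=10): fills=none; bids=[#4:1@101 #3:2@98 #7:10@95] asks=[#6:1@102]
After op 9 [order #8] market_sell(qty=2): fills=#4x#8:1@101 #3x#8:1@98; bids=[#3:1@98 #7:10@95] asks=[#6:1@102]

Answer: BIDS (highest first):
  #3: 1@98
  #7: 10@95
ASKS (lowest first):
  #6: 1@102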